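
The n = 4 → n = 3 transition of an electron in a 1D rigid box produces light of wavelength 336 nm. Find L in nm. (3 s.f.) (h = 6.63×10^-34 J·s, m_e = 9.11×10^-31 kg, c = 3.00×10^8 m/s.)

The photon carries ΔE = hc/λ = 6.63×10^-34·3.00×10^8/3.36×10^-7 m = 5.920×10^-19 J.
Since ΔE = (4² − 3²)E_1, E_1 = 8.457×10^-20 J, and L = h/√(8m_eE_1) = 8.45×10^-10 m = 0.845 nm.

L = 0.845 nm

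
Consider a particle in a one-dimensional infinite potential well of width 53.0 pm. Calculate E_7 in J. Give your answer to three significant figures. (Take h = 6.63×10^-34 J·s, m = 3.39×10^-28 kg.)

E_7 = 2.83×10^-18 J

For an infinite well E_n = n²h²/(8mL²), so E_1 = h²/(8mL²) = (6.63×10^-34)²/(8·3.39×10^-28·(5.30×10^-11 m)²) = 5.770×10^-20 J.
Then E_7 = 7²·E_1 = 49·5.770×10^-20 J = 2.83×10^-18 J.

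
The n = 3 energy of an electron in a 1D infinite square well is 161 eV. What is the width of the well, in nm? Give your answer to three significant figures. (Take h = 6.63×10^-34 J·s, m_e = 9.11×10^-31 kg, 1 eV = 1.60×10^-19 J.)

L = 0.145 nm

From E_n = n²h²/(8m_eL²), L = n·h/√(8m_eE_n).
E_3 = 161 eV = 2.576×10^-17 J, so L = 3·6.63×10^-34/√(8·9.11×10^-31·2.576×10^-17) = 1.45×10^-10 m = 0.145 nm.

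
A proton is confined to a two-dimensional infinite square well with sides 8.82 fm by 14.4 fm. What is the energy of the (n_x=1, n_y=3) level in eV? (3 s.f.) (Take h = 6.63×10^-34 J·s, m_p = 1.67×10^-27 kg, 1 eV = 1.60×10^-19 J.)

E = 1.16×10^7 eV

For a 2D rectangular well E = (h²/8m_p)·Σ n_i²/L_i² = (6.63×10^-34)²/(8·1.67×10^-27) · [1²/(8.82 fm)² + 3²/(14.4 fm)²].
Evaluating gives E = 1.851×10^-12 J = 1.16×10^7 eV.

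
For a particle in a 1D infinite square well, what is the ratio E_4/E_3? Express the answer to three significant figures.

E_n ∝ n², so E_4/E_3 = 4²/3² = 16/9 = 1.78.

1.78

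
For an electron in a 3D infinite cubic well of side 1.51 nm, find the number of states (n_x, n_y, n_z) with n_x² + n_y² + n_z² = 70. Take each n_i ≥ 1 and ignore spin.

The level has n_x² + n_y² + n_z² = 70. The ordered positive-integer solutions are (3, 5, 6), (3, 6, 5), (5, 3, 6), (5, 6, 3), (6, 3, 5), (6, 5, 3).
That gives 6 states.

degeneracy = 6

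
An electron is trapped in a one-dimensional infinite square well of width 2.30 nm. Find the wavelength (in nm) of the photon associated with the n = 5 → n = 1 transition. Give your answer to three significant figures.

E_1 = h²/(8m_eL²) = 1.139×10^-20 J, so ΔE = (5² − 1²)E_1 = 2.734×10^-19 J.
λ = hc/ΔE = (6.626×10^-34·2.998×10^8)/2.734×10^-19 = 7.27×10^-7 m = 727 nm.

λ = 727 nm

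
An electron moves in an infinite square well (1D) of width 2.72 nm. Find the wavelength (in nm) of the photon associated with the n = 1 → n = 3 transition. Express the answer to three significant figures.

λ = 3.05×10^3 nm

E_1 = h²/(8m_eL²) = 8.143×10^-21 J, so ΔE = (3² − 1²)E_1 = 6.514×10^-20 J.
λ = hc/ΔE = (6.626×10^-34·2.998×10^8)/6.514×10^-20 = 3.05×10^-6 m = 3.05×10^3 nm.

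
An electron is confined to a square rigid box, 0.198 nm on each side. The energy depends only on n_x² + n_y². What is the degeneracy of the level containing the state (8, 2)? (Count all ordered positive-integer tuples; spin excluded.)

The level has n_x² + n_y² = 68. The ordered positive-integer solutions are (2, 8), (8, 2).
That gives 2 states.

degeneracy = 2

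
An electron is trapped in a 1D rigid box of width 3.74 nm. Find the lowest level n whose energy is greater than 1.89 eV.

E_1 = h²/(8m_eL²) = 4.307×10^-21 J = 0.02689 eV.
Need n² > 1.89/0.02689 = 70.29, i.e. n > 8.384.
The smallest integer satisfying this is n = 9.

n = 9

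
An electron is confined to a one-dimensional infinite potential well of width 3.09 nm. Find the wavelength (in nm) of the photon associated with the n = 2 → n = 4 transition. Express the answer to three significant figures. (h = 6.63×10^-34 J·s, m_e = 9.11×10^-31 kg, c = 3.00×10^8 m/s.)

λ = 2.62×10^3 nm

E_1 = h²/(8m_eL²) = 6.317×10^-21 J, so ΔE = (4² − 2²)E_1 = 7.580×10^-20 J.
λ = hc/ΔE = (6.63×10^-34·3.00×10^8)/7.580×10^-20 = 2.62×10^-6 m = 2.62×10^3 nm.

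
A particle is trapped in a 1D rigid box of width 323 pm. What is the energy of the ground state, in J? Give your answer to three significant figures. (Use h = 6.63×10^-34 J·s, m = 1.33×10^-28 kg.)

E_1 = 3.96×10^-21 J

For an infinite well E_n = n²h²/(8mL²), so E_1 = h²/(8mL²) = (6.63×10^-34)²/(8·1.33×10^-28·(3.23×10^-10 m)²) = 3.960×10^-21 J.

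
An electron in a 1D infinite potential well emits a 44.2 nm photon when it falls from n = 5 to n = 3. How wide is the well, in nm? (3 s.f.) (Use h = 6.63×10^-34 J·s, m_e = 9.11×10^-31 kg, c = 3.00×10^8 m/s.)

L = 0.463 nm

The photon carries ΔE = hc/λ = 6.63×10^-34·3.00×10^8/4.42×10^-8 m = 4.500×10^-18 J.
Since ΔE = (5² − 3²)E_1, E_1 = 2.812×10^-19 J, and L = h/√(8m_eE_1) = 4.63×10^-10 m = 0.463 nm.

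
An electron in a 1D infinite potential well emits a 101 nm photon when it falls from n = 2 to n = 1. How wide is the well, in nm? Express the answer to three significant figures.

The photon carries ΔE = hc/λ = 6.626×10^-34·2.998×10^8/1.01×10^-7 m = 1.967×10^-18 J.
Since ΔE = (2² − 1²)E_1, E_1 = 6.557×10^-19 J, and L = h/√(8m_eE_1) = 3.03×10^-10 m = 0.303 nm.

L = 0.303 nm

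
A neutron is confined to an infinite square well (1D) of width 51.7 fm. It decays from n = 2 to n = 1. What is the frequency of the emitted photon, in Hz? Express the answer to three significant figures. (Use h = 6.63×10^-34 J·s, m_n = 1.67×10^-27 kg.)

f = 5.57×10^19 Hz

E_1 = h²/(8m_nL²) = 1.231×10^-14 J and ΔE = (2² − 1²)E_1 = 3.693×10^-14 J.
f = ΔE/h = 3.693×10^-14/6.63×10^-34 = 5.57×10^19 Hz.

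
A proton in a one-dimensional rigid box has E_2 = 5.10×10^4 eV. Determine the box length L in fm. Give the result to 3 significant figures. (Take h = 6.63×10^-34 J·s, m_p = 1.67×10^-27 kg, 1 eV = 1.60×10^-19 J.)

From E_n = n²h²/(8m_pL²), L = n·h/√(8m_pE_n).
E_2 = 5.10×10^4 eV = 8.160×10^-15 J, so L = 2·6.63×10^-34/√(8·1.67×10^-27·8.160×10^-15) = 1.27×10^-13 m = 127 fm.

L = 127 fm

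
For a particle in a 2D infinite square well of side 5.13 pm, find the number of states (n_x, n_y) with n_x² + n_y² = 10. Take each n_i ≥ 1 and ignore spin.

The level has n_x² + n_y² = 10. The ordered positive-integer solutions are (1, 3), (3, 1).
That gives 2 states.

degeneracy = 2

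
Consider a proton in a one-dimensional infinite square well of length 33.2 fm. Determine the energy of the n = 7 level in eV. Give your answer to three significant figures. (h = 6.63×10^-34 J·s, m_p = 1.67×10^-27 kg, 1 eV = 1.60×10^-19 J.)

For an infinite well E_n = n²h²/(8m_pL²), so E_1 = h²/(8m_pL²) = (6.63×10^-34)²/(8·1.67×10^-27·(3.32×10^-14 m)²) = 2.985×10^-14 J.
Then E_7 = 7²·E_1 = 49·2.985×10^-14 J = 1.463×10^-12 J.
Converting, E_7 = 1.463×10^-12 J / (1.60×10^-19 J/eV) = 9.14×10^6 eV.

E_7 = 9.14×10^6 eV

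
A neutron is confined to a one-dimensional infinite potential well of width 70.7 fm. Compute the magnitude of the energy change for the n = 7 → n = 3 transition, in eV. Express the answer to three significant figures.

|ΔE| = 1.64×10^6 eV

E_1 = h²/(8m_nL²) = 6.555×10^-15 J.
|ΔE| = |7² − 3²|·E_1 = 40·6.555×10^-15 J = 2.622×10^-13 J = 1.64×10^6 eV.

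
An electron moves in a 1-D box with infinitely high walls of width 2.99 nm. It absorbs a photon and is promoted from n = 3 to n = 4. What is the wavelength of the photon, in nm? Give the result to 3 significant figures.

E_1 = h²/(8m_eL²) = 6.739×10^-21 J, so ΔE = (4² − 3²)E_1 = 4.717×10^-20 J.
λ = hc/ΔE = (6.626×10^-34·2.998×10^8)/4.717×10^-20 = 4.21×10^-6 m = 4.21×10^3 nm.

λ = 4.21×10^3 nm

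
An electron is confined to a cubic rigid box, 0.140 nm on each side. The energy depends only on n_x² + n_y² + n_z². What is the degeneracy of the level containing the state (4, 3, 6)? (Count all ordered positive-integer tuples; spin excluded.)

degeneracy = 6

The level has n_x² + n_y² + n_z² = 61. The ordered positive-integer solutions are (3, 4, 6), (3, 6, 4), (4, 3, 6), (4, 6, 3), (6, 3, 4), (6, 4, 3).
That gives 6 states.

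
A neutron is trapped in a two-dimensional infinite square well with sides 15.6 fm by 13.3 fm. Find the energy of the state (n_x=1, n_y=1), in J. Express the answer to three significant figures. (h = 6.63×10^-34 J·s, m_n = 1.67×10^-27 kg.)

For a 2D rectangular well E = (h²/8m_n)·Σ n_i²/L_i² = (6.63×10^-34)²/(8·1.67×10^-27) · [1²/(15.6 fm)² + 1²/(13.3 fm)²].
Evaluating gives E = 3.21×10^-13 J.

E = 3.21×10^-13 J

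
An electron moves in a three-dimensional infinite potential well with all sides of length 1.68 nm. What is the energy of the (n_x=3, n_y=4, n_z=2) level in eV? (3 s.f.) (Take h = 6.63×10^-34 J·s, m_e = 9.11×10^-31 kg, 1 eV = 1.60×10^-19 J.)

For a 3D rectangular well E = (h²/8m_e)·Σ n_i²/L_i² = (6.63×10^-34)²/(8·9.11×10^-31) · [3²/(1.68 nm)² + 4²/(1.68 nm)² + 2²/(1.68 nm)²].
Evaluating gives E = 6.197×10^-19 J = 3.87 eV.

E = 3.87 eV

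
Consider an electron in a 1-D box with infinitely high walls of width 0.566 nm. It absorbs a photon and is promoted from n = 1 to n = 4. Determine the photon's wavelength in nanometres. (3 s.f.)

E_1 = h²/(8m_eL²) = 1.881×10^-19 J, so ΔE = (4² − 1²)E_1 = 2.821×10^-18 J.
λ = hc/ΔE = (6.626×10^-34·2.998×10^8)/2.821×10^-18 = 7.04×10^-8 m = 70.4 nm.

λ = 70.4 nm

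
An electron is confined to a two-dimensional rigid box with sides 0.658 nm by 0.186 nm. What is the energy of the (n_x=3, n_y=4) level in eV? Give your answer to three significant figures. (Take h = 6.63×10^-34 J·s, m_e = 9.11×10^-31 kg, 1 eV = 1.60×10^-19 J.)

E = 182 eV

For a 2D rectangular well E = (h²/8m_e)·Σ n_i²/L_i² = (6.63×10^-34)²/(8·9.11×10^-31) · [3²/(0.658 nm)² + 4²/(0.186 nm)²].
Evaluating gives E = 2.915×10^-17 J = 182 eV.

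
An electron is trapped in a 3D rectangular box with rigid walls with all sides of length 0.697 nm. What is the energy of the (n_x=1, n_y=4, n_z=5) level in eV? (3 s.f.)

E = 32.5 eV

For a 3D rectangular well E = (h²/8m_e)·Σ n_i²/L_i² = (6.626×10^-34)²/(8·9.109×10^-31) · [1²/(0.697 nm)² + 4²/(0.697 nm)² + 5²/(0.697 nm)²].
Evaluating gives E = 5.209×10^-18 J = 32.5 eV.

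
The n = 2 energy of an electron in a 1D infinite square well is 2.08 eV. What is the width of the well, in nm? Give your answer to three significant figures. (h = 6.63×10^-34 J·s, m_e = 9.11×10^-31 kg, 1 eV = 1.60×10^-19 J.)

L = 0.851 nm

From E_n = n²h²/(8m_eL²), L = n·h/√(8m_eE_n).
E_2 = 2.08 eV = 3.328×10^-19 J, so L = 2·6.63×10^-34/√(8·9.11×10^-31·3.328×10^-19) = 8.51×10^-10 m = 0.851 nm.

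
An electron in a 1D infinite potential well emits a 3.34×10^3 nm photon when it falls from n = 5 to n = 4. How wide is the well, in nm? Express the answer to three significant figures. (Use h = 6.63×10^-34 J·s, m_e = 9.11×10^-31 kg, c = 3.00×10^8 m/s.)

L = 3.02 nm

The photon carries ΔE = hc/λ = 6.63×10^-34·3.00×10^8/3.34×10^-6 m = 5.955×10^-20 J.
Since ΔE = (5² − 4²)E_1, E_1 = 6.617×10^-21 J, and L = h/√(8m_eE_1) = 3.02×10^-9 m = 3.02 nm.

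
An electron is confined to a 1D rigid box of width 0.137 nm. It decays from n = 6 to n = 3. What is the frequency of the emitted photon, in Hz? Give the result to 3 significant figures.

E_1 = h²/(8m_eL²) = 3.210×10^-18 J and ΔE = (6² − 3²)E_1 = 8.667×10^-17 J.
f = ΔE/h = 8.667×10^-17/6.626×10^-34 = 1.31×10^17 Hz.

f = 1.31×10^17 Hz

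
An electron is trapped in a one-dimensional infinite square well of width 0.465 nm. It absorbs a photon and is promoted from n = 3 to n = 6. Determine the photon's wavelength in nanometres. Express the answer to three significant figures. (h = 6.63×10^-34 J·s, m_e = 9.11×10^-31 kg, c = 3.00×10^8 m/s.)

λ = 26.4 nm

E_1 = h²/(8m_eL²) = 2.789×10^-19 J, so ΔE = (6² − 3²)E_1 = 7.530×10^-18 J.
λ = hc/ΔE = (6.63×10^-34·3.00×10^8)/7.530×10^-18 = 2.64×10^-8 m = 26.4 nm.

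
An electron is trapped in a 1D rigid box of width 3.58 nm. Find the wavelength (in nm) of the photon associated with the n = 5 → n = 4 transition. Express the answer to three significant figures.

E_1 = h²/(8m_eL²) = 4.701×10^-21 J, so ΔE = (5² − 4²)E_1 = 4.231×10^-20 J.
λ = hc/ΔE = (6.626×10^-34·2.998×10^8)/4.231×10^-20 = 4.70×10^-6 m = 4.70×10^3 nm.

λ = 4.70×10^3 nm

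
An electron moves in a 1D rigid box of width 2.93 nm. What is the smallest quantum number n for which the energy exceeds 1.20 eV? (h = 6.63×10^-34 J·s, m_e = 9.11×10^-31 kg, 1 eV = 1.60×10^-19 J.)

E_1 = h²/(8m_eL²) = 7.026×10^-21 J = 0.04391 eV.
Need n² > 1.20/0.04391 = 27.33, i.e. n > 5.228.
The smallest integer satisfying this is n = 6.

n = 6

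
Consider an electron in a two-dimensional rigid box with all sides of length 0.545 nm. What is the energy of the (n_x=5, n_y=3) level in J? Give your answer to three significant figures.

E = 6.90×10^-18 J

For a 2D rectangular well E = (h²/8m_e)·Σ n_i²/L_i² = (6.626×10^-34)²/(8·9.109×10^-31) · [5²/(0.545 nm)² + 3²/(0.545 nm)²].
Evaluating gives E = 6.90×10^-18 J.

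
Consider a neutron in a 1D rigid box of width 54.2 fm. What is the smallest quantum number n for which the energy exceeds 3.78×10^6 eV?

n = 8

E_1 = h²/(8m_nL²) = 1.115×10^-14 J = 6.960×10^4 eV.
Need n² > 3.78×10^6/6.960×10^4 = 54.31, i.e. n > 7.370.
The smallest integer satisfying this is n = 8.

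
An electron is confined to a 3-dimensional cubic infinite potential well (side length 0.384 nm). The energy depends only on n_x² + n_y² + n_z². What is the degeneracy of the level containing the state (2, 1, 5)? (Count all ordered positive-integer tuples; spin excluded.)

The level has n_x² + n_y² + n_z² = 30. The ordered positive-integer solutions are (1, 2, 5), (1, 5, 2), (2, 1, 5), (2, 5, 1), (5, 1, 2), (5, 2, 1).
That gives 6 states.

degeneracy = 6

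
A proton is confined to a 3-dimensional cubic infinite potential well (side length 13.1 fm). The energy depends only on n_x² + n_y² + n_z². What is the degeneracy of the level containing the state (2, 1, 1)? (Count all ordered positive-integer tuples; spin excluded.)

The level has n_x² + n_y² + n_z² = 6. The ordered positive-integer solutions are (1, 1, 2), (1, 2, 1), (2, 1, 1).
That gives 3 states.

degeneracy = 3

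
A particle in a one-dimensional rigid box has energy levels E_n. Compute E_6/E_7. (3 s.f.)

E_n ∝ n², so E_6/E_7 = 6²/7² = 36/49 = 0.735.

0.735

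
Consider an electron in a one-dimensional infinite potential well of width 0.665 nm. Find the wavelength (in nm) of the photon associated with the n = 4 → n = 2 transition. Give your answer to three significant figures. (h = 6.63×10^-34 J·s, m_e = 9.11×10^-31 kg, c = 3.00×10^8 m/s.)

E_1 = h²/(8m_eL²) = 1.364×10^-19 J, so ΔE = (4² − 2²)E_1 = 1.637×10^-18 J.
λ = hc/ΔE = (6.63×10^-34·3.00×10^8)/1.637×10^-18 = 1.22×10^-7 m = 122 nm.

λ = 122 nm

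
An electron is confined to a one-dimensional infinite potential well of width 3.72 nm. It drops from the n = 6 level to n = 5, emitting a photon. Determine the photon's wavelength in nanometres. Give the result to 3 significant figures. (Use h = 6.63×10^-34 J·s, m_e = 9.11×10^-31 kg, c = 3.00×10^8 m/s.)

λ = 4.15×10^3 nm

E_1 = h²/(8m_eL²) = 4.358×10^-21 J, so ΔE = (6² − 5²)E_1 = 4.794×10^-20 J.
λ = hc/ΔE = (6.63×10^-34·3.00×10^8)/4.794×10^-20 = 4.15×10^-6 m = 4.15×10^3 nm.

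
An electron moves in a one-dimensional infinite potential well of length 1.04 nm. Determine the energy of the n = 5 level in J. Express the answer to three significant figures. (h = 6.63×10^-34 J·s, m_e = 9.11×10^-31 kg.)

E_5 = 1.39×10^-18 J

For an infinite well E_n = n²h²/(8m_eL²), so E_1 = h²/(8m_eL²) = (6.63×10^-34)²/(8·9.11×10^-31·(1.04×10^-9 m)²) = 5.576×10^-20 J.
Then E_5 = 5²·E_1 = 25·5.576×10^-20 J = 1.39×10^-18 J.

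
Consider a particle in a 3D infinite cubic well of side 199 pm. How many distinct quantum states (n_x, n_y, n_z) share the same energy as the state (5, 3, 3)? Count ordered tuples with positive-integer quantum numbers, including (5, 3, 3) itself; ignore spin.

The level has n_x² + n_y² + n_z² = 43. The ordered positive-integer solutions are (3, 3, 5), (3, 5, 3), (5, 3, 3).
That gives 3 states.

degeneracy = 3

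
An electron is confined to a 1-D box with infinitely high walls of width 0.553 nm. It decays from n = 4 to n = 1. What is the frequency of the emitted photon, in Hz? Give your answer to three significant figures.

f = 4.46×10^15 Hz

E_1 = h²/(8m_eL²) = 1.970×10^-19 J and ΔE = (4² − 1²)E_1 = 2.955×10^-18 J.
f = ΔE/h = 2.955×10^-18/6.626×10^-34 = 4.46×10^15 Hz.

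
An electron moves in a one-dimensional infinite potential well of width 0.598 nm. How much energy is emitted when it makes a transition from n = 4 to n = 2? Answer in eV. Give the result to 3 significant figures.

E_1 = h²/(8m_eL²) = 1.685×10^-19 J.
|ΔE| = |4² − 2²|·E_1 = 12·1.685×10^-19 J = 2.022×10^-18 J = 12.6 eV.

|ΔE| = 12.6 eV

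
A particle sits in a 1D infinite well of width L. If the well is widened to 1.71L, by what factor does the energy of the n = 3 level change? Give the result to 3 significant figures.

0.342

E_n ∝ 1/L², so the energy scales by 1/1.71² = 0.342.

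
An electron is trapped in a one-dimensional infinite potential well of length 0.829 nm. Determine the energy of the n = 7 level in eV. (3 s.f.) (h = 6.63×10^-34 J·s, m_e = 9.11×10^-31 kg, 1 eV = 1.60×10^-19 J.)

E_7 = 26.9 eV

For an infinite well E_n = n²h²/(8m_eL²), so E_1 = h²/(8m_eL²) = (6.63×10^-34)²/(8·9.11×10^-31·(8.29×10^-10 m)²) = 8.776×10^-20 J.
Then E_7 = 7²·E_1 = 49·8.776×10^-20 J = 4.300×10^-18 J.
Converting, E_7 = 4.300×10^-18 J / (1.60×10^-19 J/eV) = 26.9 eV.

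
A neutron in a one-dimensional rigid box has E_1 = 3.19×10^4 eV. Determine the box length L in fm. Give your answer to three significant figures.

L = 80.1 fm

From E_n = n²h²/(8m_nL²), L = n·h/√(8m_nE_n).
E_1 = 3.19×10^4 eV = 5.110×10^-15 J, so L = 1·6.626×10^-34/√(8·1.675×10^-27·5.110×10^-15) = 8.01×10^-14 m = 80.1 fm.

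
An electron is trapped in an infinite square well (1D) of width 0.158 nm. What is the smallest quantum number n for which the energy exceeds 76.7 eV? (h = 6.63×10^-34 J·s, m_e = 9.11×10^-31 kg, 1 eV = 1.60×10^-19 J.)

E_1 = h²/(8m_eL²) = 2.416×10^-18 J = 15.10 eV.
Need n² > 76.7/15.10 = 5.079, i.e. n > 2.254.
The smallest integer satisfying this is n = 3.

n = 3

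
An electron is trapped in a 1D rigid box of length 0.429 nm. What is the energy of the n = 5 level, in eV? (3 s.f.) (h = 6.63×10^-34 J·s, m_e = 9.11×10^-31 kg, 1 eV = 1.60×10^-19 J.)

E_5 = 51.2 eV

For an infinite well E_n = n²h²/(8m_eL²), so E_1 = h²/(8m_eL²) = (6.63×10^-34)²/(8·9.11×10^-31·(4.29×10^-10 m)²) = 3.277×10^-19 J.
Then E_5 = 5²·E_1 = 25·3.277×10^-19 J = 8.193×10^-18 J.
Converting, E_5 = 8.193×10^-18 J / (1.60×10^-19 J/eV) = 51.2 eV.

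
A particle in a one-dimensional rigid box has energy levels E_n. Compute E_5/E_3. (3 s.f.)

E_n ∝ n², so E_5/E_3 = 5²/3² = 25/9 = 2.78.

2.78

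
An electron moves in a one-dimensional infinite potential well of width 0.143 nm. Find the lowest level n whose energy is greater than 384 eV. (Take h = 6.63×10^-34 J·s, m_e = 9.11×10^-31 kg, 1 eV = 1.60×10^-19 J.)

E_1 = h²/(8m_eL²) = 2.949×10^-18 J = 18.43 eV.
Need n² > 384/18.43 = 20.84, i.e. n > 4.565.
The smallest integer satisfying this is n = 5.

n = 5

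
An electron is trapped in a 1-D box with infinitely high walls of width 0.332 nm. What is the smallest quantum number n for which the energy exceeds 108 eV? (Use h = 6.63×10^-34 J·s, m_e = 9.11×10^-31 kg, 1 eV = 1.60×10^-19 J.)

n = 6

E_1 = h²/(8m_eL²) = 5.472×10^-19 J = 3.420 eV.
Need n² > 108/3.420 = 31.58, i.e. n > 5.620.
The smallest integer satisfying this is n = 6.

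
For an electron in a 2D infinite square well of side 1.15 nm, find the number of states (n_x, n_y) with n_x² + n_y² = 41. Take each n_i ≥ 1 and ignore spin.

The level has n_x² + n_y² = 41. The ordered positive-integer solutions are (4, 5), (5, 4).
That gives 2 states.

degeneracy = 2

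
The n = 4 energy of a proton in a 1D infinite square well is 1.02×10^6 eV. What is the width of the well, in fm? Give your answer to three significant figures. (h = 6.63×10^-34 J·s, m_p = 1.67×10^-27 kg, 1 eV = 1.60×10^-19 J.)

From E_n = n²h²/(8m_pL²), L = n·h/√(8m_pE_n).
E_4 = 1.02×10^6 eV = 1.632×10^-13 J, so L = 4·6.63×10^-34/√(8·1.67×10^-27·1.632×10^-13) = 5.68×10^-14 m = 56.8 fm.

L = 56.8 fm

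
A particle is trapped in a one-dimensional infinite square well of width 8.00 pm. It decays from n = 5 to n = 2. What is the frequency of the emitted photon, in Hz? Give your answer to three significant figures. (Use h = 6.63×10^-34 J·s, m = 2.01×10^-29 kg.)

f = 1.35×10^18 Hz

E_1 = h²/(8mL²) = 4.271×10^-17 J and ΔE = (5² − 2²)E_1 = 8.969×10^-16 J.
f = ΔE/h = 8.969×10^-16/6.63×10^-34 = 1.35×10^18 Hz.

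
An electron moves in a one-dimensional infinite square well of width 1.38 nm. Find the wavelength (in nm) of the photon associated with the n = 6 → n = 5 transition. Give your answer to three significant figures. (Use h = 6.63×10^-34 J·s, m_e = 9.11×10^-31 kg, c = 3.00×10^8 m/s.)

E_1 = h²/(8m_eL²) = 3.167×10^-20 J, so ΔE = (6² − 5²)E_1 = 3.484×10^-19 J.
λ = hc/ΔE = (6.63×10^-34·3.00×10^8)/3.484×10^-19 = 5.71×10^-7 m = 571 nm.

λ = 571 nm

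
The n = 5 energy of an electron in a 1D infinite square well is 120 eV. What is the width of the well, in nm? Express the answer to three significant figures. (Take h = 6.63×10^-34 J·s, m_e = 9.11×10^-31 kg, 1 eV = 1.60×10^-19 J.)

From E_n = n²h²/(8m_eL²), L = n·h/√(8m_eE_n).
E_5 = 120 eV = 1.920×10^-17 J, so L = 5·6.63×10^-34/√(8·9.11×10^-31·1.920×10^-17) = 2.80×10^-10 m = 0.280 nm.

L = 0.280 nm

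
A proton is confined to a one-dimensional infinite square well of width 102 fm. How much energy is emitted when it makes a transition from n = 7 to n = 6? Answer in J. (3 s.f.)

|ΔE| = 4.10×10^-14 J

E_1 = h²/(8m_pL²) = 3.153×10^-15 J.
|ΔE| = |7² − 6²|·E_1 = 13·3.153×10^-15 J = 4.10×10^-14 J.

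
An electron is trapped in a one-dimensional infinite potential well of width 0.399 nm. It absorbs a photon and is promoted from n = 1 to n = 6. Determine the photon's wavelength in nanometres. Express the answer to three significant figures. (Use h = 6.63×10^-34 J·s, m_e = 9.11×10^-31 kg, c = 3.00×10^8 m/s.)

E_1 = h²/(8m_eL²) = 3.789×10^-19 J, so ΔE = (6² − 1²)E_1 = 1.326×10^-17 J.
λ = hc/ΔE = (6.63×10^-34·3.00×10^8)/1.326×10^-17 = 1.50×10^-8 m = 15.0 nm.

λ = 15.0 nm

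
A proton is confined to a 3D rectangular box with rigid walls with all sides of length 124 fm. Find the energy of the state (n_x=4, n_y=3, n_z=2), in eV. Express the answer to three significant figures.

E = 3.86×10^5 eV

For a 3D rectangular well E = (h²/8m_p)·Σ n_i²/L_i² = (6.626×10^-34)²/(8·1.673×10^-27) · [4²/(124 fm)² + 3²/(124 fm)² + 2²/(124 fm)²].
Evaluating gives E = 6.187×10^-14 J = 3.86×10^5 eV.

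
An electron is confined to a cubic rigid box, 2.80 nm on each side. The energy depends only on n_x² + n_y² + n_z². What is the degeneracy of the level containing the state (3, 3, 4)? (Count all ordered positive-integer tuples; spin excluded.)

The level has n_x² + n_y² + n_z² = 34. The ordered positive-integer solutions are (3, 3, 4), (3, 4, 3), (4, 3, 3).
That gives 3 states.

degeneracy = 3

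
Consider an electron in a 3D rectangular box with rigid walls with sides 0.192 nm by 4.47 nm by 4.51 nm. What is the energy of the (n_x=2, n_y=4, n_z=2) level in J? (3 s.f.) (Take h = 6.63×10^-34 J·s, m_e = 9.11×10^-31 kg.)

For a 3D rectangular well E = (h²/8m_e)·Σ n_i²/L_i² = (6.63×10^-34)²/(8·9.11×10^-31) · [2²/(0.192 nm)² + 4²/(4.47 nm)² + 2²/(4.51 nm)²].
Evaluating gives E = 6.60×10^-18 J.

E = 6.60×10^-18 J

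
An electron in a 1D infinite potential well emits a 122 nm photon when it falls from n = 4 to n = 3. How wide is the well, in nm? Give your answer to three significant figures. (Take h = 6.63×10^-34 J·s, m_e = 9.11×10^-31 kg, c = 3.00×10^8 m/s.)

The photon carries ΔE = hc/λ = 6.63×10^-34·3.00×10^8/1.22×10^-7 m = 1.630×10^-18 J.
Since ΔE = (4² − 3²)E_1, E_1 = 2.329×10^-19 J, and L = h/√(8m_eE_1) = 5.09×10^-10 m = 0.509 nm.

L = 0.509 nm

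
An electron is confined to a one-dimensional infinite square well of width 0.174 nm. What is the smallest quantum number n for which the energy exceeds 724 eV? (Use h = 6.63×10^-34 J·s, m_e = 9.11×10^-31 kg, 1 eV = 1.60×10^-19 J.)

E_1 = h²/(8m_eL²) = 1.992×10^-18 J = 12.45 eV.
Need n² > 724/12.45 = 58.15, i.e. n > 7.626.
The smallest integer satisfying this is n = 8.

n = 8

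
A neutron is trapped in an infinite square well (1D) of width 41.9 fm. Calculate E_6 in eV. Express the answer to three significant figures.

E_6 = 4.19×10^6 eV

For an infinite well E_n = n²h²/(8m_nL²), so E_1 = h²/(8m_nL²) = (6.626×10^-34)²/(8·1.675×10^-27·(4.19×10^-14 m)²) = 1.866×10^-14 J.
Then E_6 = 6²·E_1 = 36·1.866×10^-14 J = 6.718×10^-13 J.
Converting, E_6 = 6.718×10^-13 J / (1.602×10^-19 J/eV) = 4.19×10^6 eV.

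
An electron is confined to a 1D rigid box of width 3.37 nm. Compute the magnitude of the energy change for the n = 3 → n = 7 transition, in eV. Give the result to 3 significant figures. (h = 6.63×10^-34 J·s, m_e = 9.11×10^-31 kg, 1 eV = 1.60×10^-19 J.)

|ΔE| = 1.33 eV

E_1 = h²/(8m_eL²) = 5.311×10^-21 J.
|ΔE| = |3² − 7²|·E_1 = 40·5.311×10^-21 J = 2.124×10^-19 J = 1.33 eV.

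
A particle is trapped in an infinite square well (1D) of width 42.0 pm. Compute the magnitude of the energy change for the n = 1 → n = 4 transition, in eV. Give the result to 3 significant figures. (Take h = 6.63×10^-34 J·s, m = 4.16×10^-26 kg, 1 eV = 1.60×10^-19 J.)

E_1 = h²/(8mL²) = 7.488×10^-22 J.
|ΔE| = |1² − 4²|·E_1 = 15·7.488×10^-22 J = 1.123×10^-20 J = 0.0702 eV.

|ΔE| = 0.0702 eV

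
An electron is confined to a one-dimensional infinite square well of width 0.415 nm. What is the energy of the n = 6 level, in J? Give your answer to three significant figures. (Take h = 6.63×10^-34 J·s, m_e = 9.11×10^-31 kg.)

For an infinite well E_n = n²h²/(8m_eL²), so E_1 = h²/(8m_eL²) = (6.63×10^-34)²/(8·9.11×10^-31·(4.15×10^-10 m)²) = 3.502×10^-19 J.
Then E_6 = 6²·E_1 = 36·3.502×10^-19 J = 1.26×10^-17 J.

E_6 = 1.26×10^-17 J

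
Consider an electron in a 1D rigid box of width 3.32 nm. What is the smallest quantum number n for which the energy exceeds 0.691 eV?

E_1 = h²/(8m_eL²) = 5.466×10^-21 J = 0.03412 eV.
Need n² > 0.691/0.03412 = 20.25, i.e. n > 4.500.
The smallest integer satisfying this is n = 5.

n = 5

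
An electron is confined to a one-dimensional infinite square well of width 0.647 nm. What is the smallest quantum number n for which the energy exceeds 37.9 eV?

n = 7

E_1 = h²/(8m_eL²) = 1.439×10^-19 J = 0.8983 eV.
Need n² > 37.9/0.8983 = 42.19, i.e. n > 6.495.
The smallest integer satisfying this is n = 7.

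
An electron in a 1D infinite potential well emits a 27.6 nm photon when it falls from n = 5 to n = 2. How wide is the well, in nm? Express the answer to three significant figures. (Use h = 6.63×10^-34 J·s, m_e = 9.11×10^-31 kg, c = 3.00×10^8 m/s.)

The photon carries ΔE = hc/λ = 6.63×10^-34·3.00×10^8/2.76×10^-8 m = 7.207×10^-18 J.
Since ΔE = (5² − 2²)E_1, E_1 = 3.432×10^-19 J, and L = h/√(8m_eE_1) = 4.19×10^-10 m = 0.419 nm.

L = 0.419 nm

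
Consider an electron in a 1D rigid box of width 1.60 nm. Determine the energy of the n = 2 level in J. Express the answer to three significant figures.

E_2 = 9.41×10^-20 J

For an infinite well E_n = n²h²/(8m_eL²), so E_1 = h²/(8m_eL²) = (6.626×10^-34)²/(8·9.109×10^-31·(1.60×10^-9 m)²) = 2.353×10^-20 J.
Then E_2 = 2²·E_1 = 4·2.353×10^-20 J = 9.41×10^-20 J.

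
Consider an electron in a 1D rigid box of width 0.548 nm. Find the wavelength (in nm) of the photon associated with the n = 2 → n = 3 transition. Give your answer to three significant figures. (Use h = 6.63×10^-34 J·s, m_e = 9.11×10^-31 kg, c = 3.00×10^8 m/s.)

λ = 198 nm

E_1 = h²/(8m_eL²) = 2.008×10^-19 J, so ΔE = (3² − 2²)E_1 = 1.004×10^-18 J.
λ = hc/ΔE = (6.63×10^-34·3.00×10^8)/1.004×10^-18 = 1.98×10^-7 m = 198 nm.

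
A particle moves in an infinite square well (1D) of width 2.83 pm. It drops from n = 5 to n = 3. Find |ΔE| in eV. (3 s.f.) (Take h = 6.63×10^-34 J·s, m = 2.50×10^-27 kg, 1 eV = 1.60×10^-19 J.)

E_1 = h²/(8mL²) = 2.744×10^-18 J.
|ΔE| = |5² − 3²|·E_1 = 16·2.744×10^-18 J = 4.390×10^-17 J = 274 eV.

|ΔE| = 274 eV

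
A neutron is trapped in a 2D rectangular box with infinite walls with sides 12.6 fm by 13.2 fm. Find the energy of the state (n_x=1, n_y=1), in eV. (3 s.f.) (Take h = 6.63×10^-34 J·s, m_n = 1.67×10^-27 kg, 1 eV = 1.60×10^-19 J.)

For a 2D rectangular well E = (h²/8m_n)·Σ n_i²/L_i² = (6.63×10^-34)²/(8·1.67×10^-27) · [1²/(12.6 fm)² + 1²/(13.2 fm)²].
Evaluating gives E = 3.961×10^-13 J = 2.48×10^6 eV.

E = 2.48×10^6 eV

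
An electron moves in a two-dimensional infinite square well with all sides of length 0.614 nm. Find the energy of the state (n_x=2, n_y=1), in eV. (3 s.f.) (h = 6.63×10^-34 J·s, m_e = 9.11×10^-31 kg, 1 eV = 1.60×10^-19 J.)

E = 5.00 eV

For a 2D rectangular well E = (h²/8m_e)·Σ n_i²/L_i² = (6.63×10^-34)²/(8·9.11×10^-31) · [2²/(0.614 nm)² + 1²/(0.614 nm)²].
Evaluating gives E = 7.999×10^-19 J = 5.00 eV.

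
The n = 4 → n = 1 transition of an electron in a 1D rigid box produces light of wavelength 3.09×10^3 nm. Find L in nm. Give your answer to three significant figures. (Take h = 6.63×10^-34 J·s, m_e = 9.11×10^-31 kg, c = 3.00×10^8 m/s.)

The photon carries ΔE = hc/λ = 6.63×10^-34·3.00×10^8/3.09×10^-6 m = 6.437×10^-20 J.
Since ΔE = (4² − 1²)E_1, E_1 = 4.291×10^-21 J, and L = h/√(8m_eE_1) = 3.75×10^-9 m = 3.75 nm.

L = 3.75 nm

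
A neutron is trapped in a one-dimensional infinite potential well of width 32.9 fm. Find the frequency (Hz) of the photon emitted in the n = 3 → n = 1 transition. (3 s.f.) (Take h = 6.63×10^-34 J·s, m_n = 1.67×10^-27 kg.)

E_1 = h²/(8m_nL²) = 3.040×10^-14 J and ΔE = (3² − 1²)E_1 = 2.432×10^-13 J.
f = ΔE/h = 2.432×10^-13/6.63×10^-34 = 3.67×10^20 Hz.

f = 3.67×10^20 Hz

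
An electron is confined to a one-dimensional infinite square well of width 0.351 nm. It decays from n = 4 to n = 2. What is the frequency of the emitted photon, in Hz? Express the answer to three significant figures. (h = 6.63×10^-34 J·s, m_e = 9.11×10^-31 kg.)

f = 8.86×10^15 Hz

E_1 = h²/(8m_eL²) = 4.896×10^-19 J and ΔE = (4² − 2²)E_1 = 5.875×10^-18 J.
f = ΔE/h = 5.875×10^-18/6.63×10^-34 = 8.86×10^15 Hz.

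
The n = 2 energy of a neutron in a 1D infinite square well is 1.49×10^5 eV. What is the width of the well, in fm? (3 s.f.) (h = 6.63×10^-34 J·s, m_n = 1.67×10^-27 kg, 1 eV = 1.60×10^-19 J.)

L = 74.3 fm

From E_n = n²h²/(8m_nL²), L = n·h/√(8m_nE_n).
E_2 = 1.49×10^5 eV = 2.384×10^-14 J, so L = 2·6.63×10^-34/√(8·1.67×10^-27·2.384×10^-14) = 7.43×10^-14 m = 74.3 fm.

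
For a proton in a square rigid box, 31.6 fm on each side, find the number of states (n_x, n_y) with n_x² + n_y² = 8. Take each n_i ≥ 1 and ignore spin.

The level has n_x² + n_y² = 8. The ordered positive-integer solutions are (2, 2).
That gives 1 state.

degeneracy = 1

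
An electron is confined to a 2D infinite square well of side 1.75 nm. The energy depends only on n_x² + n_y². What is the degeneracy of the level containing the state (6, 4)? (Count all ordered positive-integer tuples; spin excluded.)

The level has n_x² + n_y² = 52. The ordered positive-integer solutions are (4, 6), (6, 4).
That gives 2 states.

degeneracy = 2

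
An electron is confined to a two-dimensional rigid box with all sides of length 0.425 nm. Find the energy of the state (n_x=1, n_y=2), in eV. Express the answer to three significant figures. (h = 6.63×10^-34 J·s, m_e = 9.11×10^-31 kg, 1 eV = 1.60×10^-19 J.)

E = 10.4 eV

For a 2D rectangular well E = (h²/8m_e)·Σ n_i²/L_i² = (6.63×10^-34)²/(8·9.11×10^-31) · [1²/(0.425 nm)² + 2²/(0.425 nm)²].
Evaluating gives E = 1.670×10^-18 J = 10.4 eV.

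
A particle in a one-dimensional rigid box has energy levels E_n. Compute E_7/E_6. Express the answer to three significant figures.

1.36

E_n ∝ n², so E_7/E_6 = 7²/6² = 49/36 = 1.36.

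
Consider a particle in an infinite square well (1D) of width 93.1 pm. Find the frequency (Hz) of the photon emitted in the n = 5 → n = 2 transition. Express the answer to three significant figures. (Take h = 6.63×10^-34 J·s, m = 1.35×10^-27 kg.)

E_1 = h²/(8mL²) = 4.696×10^-21 J and ΔE = (5² − 2²)E_1 = 9.862×10^-20 J.
f = ΔE/h = 9.862×10^-20/6.63×10^-34 = 1.49×10^14 Hz.

f = 1.49×10^14 Hz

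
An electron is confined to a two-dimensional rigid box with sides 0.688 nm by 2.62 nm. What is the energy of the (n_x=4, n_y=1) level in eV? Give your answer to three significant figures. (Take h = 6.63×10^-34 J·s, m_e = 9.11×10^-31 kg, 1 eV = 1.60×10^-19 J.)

E = 12.8 eV

For a 2D rectangular well E = (h²/8m_e)·Σ n_i²/L_i² = (6.63×10^-34)²/(8·9.11×10^-31) · [4²/(0.688 nm)² + 1²/(2.62 nm)²].
Evaluating gives E = 2.048×10^-18 J = 12.8 eV.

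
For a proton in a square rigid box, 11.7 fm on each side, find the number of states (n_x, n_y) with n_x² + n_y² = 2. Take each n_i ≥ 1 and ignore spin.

The level has n_x² + n_y² = 2. The ordered positive-integer solutions are (1, 1).
That gives 1 state.

degeneracy = 1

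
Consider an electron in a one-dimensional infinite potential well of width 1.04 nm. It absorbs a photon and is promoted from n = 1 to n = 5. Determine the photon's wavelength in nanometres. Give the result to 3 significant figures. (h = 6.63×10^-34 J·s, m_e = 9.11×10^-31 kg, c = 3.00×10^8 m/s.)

E_1 = h²/(8m_eL²) = 5.576×10^-20 J, so ΔE = (5² − 1²)E_1 = 1.338×10^-18 J.
λ = hc/ΔE = (6.63×10^-34·3.00×10^8)/1.338×10^-18 = 1.49×10^-7 m = 149 nm.

λ = 149 nm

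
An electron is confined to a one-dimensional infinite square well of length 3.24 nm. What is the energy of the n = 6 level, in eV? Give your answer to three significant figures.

E_6 = 1.29 eV

For an infinite well E_n = n²h²/(8m_eL²), so E_1 = h²/(8m_eL²) = (6.626×10^-34)²/(8·9.109×10^-31·(3.24×10^-9 m)²) = 5.739×10^-21 J.
Then E_6 = 6²·E_1 = 36·5.739×10^-21 J = 2.066×10^-19 J.
Converting, E_6 = 2.066×10^-19 J / (1.602×10^-19 J/eV) = 1.29 eV.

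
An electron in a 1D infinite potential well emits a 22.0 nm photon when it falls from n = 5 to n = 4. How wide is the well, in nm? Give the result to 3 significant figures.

The photon carries ΔE = hc/λ = 6.626×10^-34·2.998×10^8/2.20×10^-8 m = 9.029×10^-18 J.
Since ΔE = (5² − 4²)E_1, E_1 = 1.003×10^-18 J, and L = h/√(8m_eE_1) = 2.45×10^-10 m = 0.245 nm.

L = 0.245 nm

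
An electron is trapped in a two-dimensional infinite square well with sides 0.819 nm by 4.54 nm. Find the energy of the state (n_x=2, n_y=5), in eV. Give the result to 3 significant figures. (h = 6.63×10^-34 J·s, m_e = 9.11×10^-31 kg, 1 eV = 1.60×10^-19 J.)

E = 2.71 eV

For a 2D rectangular well E = (h²/8m_e)·Σ n_i²/L_i² = (6.63×10^-34)²/(8·9.11×10^-31) · [2²/(0.819 nm)² + 5²/(4.54 nm)²].
Evaluating gives E = 4.328×10^-19 J = 2.71 eV.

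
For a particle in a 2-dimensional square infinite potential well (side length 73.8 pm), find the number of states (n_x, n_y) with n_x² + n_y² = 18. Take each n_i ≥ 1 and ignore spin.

The level has n_x² + n_y² = 18. The ordered positive-integer solutions are (3, 3).
That gives 1 state.

degeneracy = 1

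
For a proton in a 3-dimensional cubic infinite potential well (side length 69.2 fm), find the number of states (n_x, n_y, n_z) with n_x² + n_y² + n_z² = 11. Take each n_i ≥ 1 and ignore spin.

The level has n_x² + n_y² + n_z² = 11. The ordered positive-integer solutions are (1, 1, 3), (1, 3, 1), (3, 1, 1).
That gives 3 states.

degeneracy = 3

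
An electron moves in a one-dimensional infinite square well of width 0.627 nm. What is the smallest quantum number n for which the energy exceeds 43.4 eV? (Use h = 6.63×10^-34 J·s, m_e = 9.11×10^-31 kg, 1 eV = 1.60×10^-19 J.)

E_1 = h²/(8m_eL²) = 1.534×10^-19 J = 0.9587 eV.
Need n² > 43.4/0.9587 = 45.27, i.e. n > 6.728.
The smallest integer satisfying this is n = 7.

n = 7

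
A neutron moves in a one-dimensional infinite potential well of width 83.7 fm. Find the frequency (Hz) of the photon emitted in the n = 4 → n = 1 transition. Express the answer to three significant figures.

f = 1.06×10^20 Hz

E_1 = h²/(8m_nL²) = 4.677×10^-15 J and ΔE = (4² − 1²)E_1 = 7.016×10^-14 J.
f = ΔE/h = 7.016×10^-14/6.626×10^-34 = 1.06×10^20 Hz.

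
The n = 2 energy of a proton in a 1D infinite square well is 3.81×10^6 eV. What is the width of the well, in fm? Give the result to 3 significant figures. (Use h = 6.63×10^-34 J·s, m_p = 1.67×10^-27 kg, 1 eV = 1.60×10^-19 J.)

L = 14.7 fm

From E_n = n²h²/(8m_pL²), L = n·h/√(8m_pE_n).
E_2 = 3.81×10^6 eV = 6.096×10^-13 J, so L = 2·6.63×10^-34/√(8·1.67×10^-27·6.096×10^-13) = 1.47×10^-14 m = 14.7 fm.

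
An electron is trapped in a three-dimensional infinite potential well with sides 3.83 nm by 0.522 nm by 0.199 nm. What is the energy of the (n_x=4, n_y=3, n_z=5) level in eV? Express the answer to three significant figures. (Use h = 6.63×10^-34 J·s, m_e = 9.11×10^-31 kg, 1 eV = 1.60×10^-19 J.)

For a 3D rectangular well E = (h²/8m_e)·Σ n_i²/L_i² = (6.63×10^-34)²/(8·9.11×10^-31) · [4²/(3.83 nm)² + 3²/(0.522 nm)² + 5²/(0.199 nm)²].
Evaluating gives E = 4.013×10^-17 J = 251 eV.

E = 251 eV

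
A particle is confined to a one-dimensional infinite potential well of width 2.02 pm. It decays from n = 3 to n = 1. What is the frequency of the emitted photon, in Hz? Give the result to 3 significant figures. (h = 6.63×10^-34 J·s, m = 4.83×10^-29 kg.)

f = 3.36×10^18 Hz

E_1 = h²/(8mL²) = 2.788×10^-16 J and ΔE = (3² − 1²)E_1 = 2.230×10^-15 J.
f = ΔE/h = 2.230×10^-15/6.63×10^-34 = 3.36×10^18 Hz.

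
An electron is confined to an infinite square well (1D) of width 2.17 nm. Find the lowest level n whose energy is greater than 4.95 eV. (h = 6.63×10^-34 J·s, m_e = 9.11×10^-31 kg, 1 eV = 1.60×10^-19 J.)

n = 8

E_1 = h²/(8m_eL²) = 1.281×10^-20 J = 0.08006 eV.
Need n² > 4.95/0.08006 = 61.83, i.e. n > 7.863.
The smallest integer satisfying this is n = 8.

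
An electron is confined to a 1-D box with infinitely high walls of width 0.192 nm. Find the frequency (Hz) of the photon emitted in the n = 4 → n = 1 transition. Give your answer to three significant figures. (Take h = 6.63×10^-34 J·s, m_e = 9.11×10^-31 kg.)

f = 3.70×10^16 Hz

E_1 = h²/(8m_eL²) = 1.636×10^-18 J and ΔE = (4² − 1²)E_1 = 2.454×10^-17 J.
f = ΔE/h = 2.454×10^-17/6.63×10^-34 = 3.70×10^16 Hz.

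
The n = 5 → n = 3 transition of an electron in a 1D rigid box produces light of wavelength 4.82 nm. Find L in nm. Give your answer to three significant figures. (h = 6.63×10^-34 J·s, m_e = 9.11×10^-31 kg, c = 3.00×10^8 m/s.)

L = 0.153 nm

The photon carries ΔE = hc/λ = 6.63×10^-34·3.00×10^8/4.82×10^-9 m = 4.127×10^-17 J.
Since ΔE = (5² − 3²)E_1, E_1 = 2.579×10^-18 J, and L = h/√(8m_eE_1) = 1.53×10^-10 m = 0.153 nm.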